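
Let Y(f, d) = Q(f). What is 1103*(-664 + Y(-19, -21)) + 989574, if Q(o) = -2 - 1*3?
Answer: 251667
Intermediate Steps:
Q(o) = -5 (Q(o) = -2 - 3 = -5)
Y(f, d) = -5
1103*(-664 + Y(-19, -21)) + 989574 = 1103*(-664 - 5) + 989574 = 1103*(-669) + 989574 = -737907 + 989574 = 251667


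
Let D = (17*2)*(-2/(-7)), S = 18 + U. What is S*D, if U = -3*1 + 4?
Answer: 1292/7 ≈ 184.57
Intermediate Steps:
U = 1 (U = -3 + 4 = 1)
S = 19 (S = 18 + 1 = 19)
D = 68/7 (D = 34*(-2*(-⅐)) = 34*(2/7) = 68/7 ≈ 9.7143)
S*D = 19*(68/7) = 1292/7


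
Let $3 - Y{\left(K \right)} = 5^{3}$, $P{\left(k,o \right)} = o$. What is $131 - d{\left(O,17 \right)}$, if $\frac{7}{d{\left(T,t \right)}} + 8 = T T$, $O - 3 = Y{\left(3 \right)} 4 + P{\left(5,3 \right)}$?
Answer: $\frac{4347627}{33188} \approx 131.0$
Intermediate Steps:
$Y{\left(K \right)} = -122$ ($Y{\left(K \right)} = 3 - 5^{3} = 3 - 125 = -122$)
$O = -482$ ($O = 3 + \left(\left(-122\right) 4 + 3\right) = 3 + \left(-488 + 3\right) = 3 - 485 = -482$)
$d{\left(T,t \right)} = \frac{7}{-8 + T^{2}}$ ($d{\left(T,t \right)} = \frac{7}{-8 + T T} = \frac{7}{-8 + T^{2}}$)
$131 - d{\left(O,17 \right)} = 131 - \frac{7}{-8 + \left(-482\right)^{2}} = 131 - \frac{7}{-8 + 232324} = 131 - \frac{7}{232316} = 131 - 7 \cdot \frac{1}{232316} = 131 - \frac{1}{33188} = \frac{4347627}{33188}$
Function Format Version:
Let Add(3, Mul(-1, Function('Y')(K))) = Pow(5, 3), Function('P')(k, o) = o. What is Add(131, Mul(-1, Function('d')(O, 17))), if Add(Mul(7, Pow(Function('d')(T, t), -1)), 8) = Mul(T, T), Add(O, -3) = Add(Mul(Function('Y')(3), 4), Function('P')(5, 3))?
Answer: Rational(4347627, 33188) ≈ 131.00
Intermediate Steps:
Function('Y')(K) = -122 (Function('Y')(K) = Add(3, Mul(-1, Pow(5, 3))) = Add(3, Mul(-1, 125)) = Add(3, -125) = -122)
O = -482 (O = Add(3, Add(Mul(-122, 4), 3)) = Add(3, Add(-488, 3)) = Add(3, -485) = -482)
Function('d')(T, t) = Mul(7, Pow(Add(-8, Pow(T, 2)), -1)) (Function('d')(T, t) = Mul(7, Pow(Add(-8, Mul(T, T)), -1)) = Mul(7, Pow(Add(-8, Pow(T, 2)), -1)))
Add(131, Mul(-1, Function('d')(O, 17))) = Add(131, Mul(-1, Mul(7, Pow(Add(-8, Pow(-482, 2)), -1)))) = Add(131, Mul(-1, Mul(7, Pow(Add(-8, 232324), -1)))) = Add(131, Mul(-1, Mul(7, Pow(232316, -1)))) = Add(131, Mul(-1, Mul(7, Rational(1, 232316)))) = Add(131, Mul(-1, Rational(1, 33188))) = Add(131, Rational(-1, 33188)) = Rational(4347627, 33188)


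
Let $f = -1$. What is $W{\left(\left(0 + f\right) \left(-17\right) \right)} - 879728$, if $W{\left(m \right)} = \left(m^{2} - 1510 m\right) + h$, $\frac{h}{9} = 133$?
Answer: $-903912$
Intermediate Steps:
$h = 1197$ ($h = 9 \cdot 133 = 1197$)
$W{\left(m \right)} = 1197 + m^{2} - 1510 m$ ($W{\left(m \right)} = \left(m^{2} - 1510 m\right) + 1197 = 1197 + m^{2} - 1510 m$)
$W{\left(\left(0 + f\right) \left(-17\right) \right)} - 879728 = \left(1197 + \left(\left(0 - 1\right) \left(-17\right)\right)^{2} - 1510 \left(0 - 1\right) \left(-17\right)\right) - 879728 = \left(1197 + \left(\left(-1\right) \left(-17\right)\right)^{2} - 1510 \left(\left(-1\right) \left(-17\right)\right)\right) - 879728 = \left(1197 + 17^{2} - 25670\right) - 879728 = \left(1197 + 289 - 25670\right) - 879728 = -24184 - 879728 = -903912$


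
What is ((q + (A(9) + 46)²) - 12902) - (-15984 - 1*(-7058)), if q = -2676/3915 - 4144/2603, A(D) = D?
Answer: -3238195961/3396915 ≈ -953.28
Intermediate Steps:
q = -7729796/3396915 (q = -2676*1/3915 - 4144*1/2603 = -892/1305 - 4144/2603 = -7729796/3396915 ≈ -2.2755)
((q + (A(9) + 46)²) - 12902) - (-15984 - 1*(-7058)) = ((-7729796/3396915 + (9 + 46)²) - 12902) - (-15984 - 1*(-7058)) = ((-7729796/3396915 + 55²) - 12902) - (-15984 + 7058) = ((-7729796/3396915 + 3025) - 12902) - 1*(-8926) = (10267938079/3396915 - 12902) + 8926 = -33559059251/3396915 + 8926 = -3238195961/3396915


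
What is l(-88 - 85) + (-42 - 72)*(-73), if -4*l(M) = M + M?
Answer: 16817/2 ≈ 8408.5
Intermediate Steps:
l(M) = -M/2 (l(M) = -(M + M)/4 = -M/2)
l(-88 - 85) + (-42 - 72)*(-73) = -(-88 - 85)/2 + (-42 - 72)*(-73) = -½*(-173) - 114*(-73) = 173/2 + 8322 = 16817/2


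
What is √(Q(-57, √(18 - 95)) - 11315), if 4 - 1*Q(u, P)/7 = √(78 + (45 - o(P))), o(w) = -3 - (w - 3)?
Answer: √(-11287 - 7*√(123 + I*√77)) ≈ 0.013 - 106.61*I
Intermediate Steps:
o(w) = -w (o(w) = -3 - (-3 + w) = -3 + (3 - w) = -w)
Q(u, P) = 28 - 7*√(123 + P) (Q(u, P) = 28 - 7*√(78 + (45 - (-1)*P)) = 28 - 7*√(78 + (45 + P)) = 28 - 7*√(123 + P))
√(Q(-57, √(18 - 95)) - 11315) = √((28 - 7*√(123 + √(18 - 95))) - 11315) = √((28 - 7*√(123 + √(-77))) - 11315) = √((28 - 7*√(123 + I*√77)) - 11315) = √(-11287 - 7*√(123 + I*√77))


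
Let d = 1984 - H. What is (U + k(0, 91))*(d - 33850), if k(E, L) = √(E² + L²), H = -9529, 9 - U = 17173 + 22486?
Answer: 883629383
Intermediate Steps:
U = -39650 (U = 9 - (17173 + 22486) = 9 - 1*39659 = 9 - 39659 = -39650)
d = 11513 (d = 1984 - 1*(-9529) = 1984 + 9529 = 11513)
(U + k(0, 91))*(d - 33850) = (-39650 + √(0² + 91²))*(11513 - 33850) = (-39650 + √(0 + 8281))*(-22337) = (-39650 + √8281)*(-22337) = (-39650 + 91)*(-22337) = -39559*(-22337) = 883629383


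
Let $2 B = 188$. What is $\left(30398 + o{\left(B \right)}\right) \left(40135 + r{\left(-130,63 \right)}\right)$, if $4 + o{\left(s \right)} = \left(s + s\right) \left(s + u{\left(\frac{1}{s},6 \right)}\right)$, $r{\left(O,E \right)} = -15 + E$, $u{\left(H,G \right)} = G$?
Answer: $1976762502$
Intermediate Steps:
$B = 94$ ($B = \frac{1}{2} \cdot 188 = 94$)
$o{\left(s \right)} = -4 + 2 s \left(6 + s\right)$ ($o{\left(s \right)} = -4 + \left(s + s\right) \left(s + 6\right) = -4 + 2 s \left(6 + s\right)$)
$\left(30398 + o{\left(B \right)}\right) \left(40135 + r{\left(-130,63 \right)}\right) = \left(30398 + \left(-4 + 2 \cdot 94^{2} + 12 \cdot 94\right)\right) \left(40135 + \left(-15 + 63\right)\right) = \left(30398 + \left(-4 + 2 \cdot 8836 + 1128\right)\right) \left(40135 + 48\right) = \left(30398 + \left(-4 + 17672 + 1128\right)\right) 40183 = \left(30398 + 18796\right) 40183 = 49194 \cdot 40183 = 1976762502$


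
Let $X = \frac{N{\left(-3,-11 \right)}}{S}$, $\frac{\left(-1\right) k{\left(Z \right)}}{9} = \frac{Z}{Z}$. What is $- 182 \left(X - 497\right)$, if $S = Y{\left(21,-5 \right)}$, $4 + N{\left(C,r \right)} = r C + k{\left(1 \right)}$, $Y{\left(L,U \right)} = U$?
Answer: $91182$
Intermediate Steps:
$k{\left(Z \right)} = -9$ ($k{\left(Z \right)} = - 9 \frac{Z}{Z} = \left(-9\right) 1 = -9$)
$N{\left(C,r \right)} = -13 + C r$ ($N{\left(C,r \right)} = -4 + \left(r C - 9\right) = -4 + \left(C r - 9\right) = -4 + \left(-9 + C r\right) = -13 + C r$)
$S = -5$
$X = -4$ ($X = \frac{-13 - -33}{-5} = \left(-13 + 33\right) \left(- \frac{1}{5}\right) = 20 \left(- \frac{1}{5}\right) = -4$)
$- 182 \left(X - 497\right) = - 182 \left(-4 - 497\right) = \left(-182\right) \left(-501\right) = 91182$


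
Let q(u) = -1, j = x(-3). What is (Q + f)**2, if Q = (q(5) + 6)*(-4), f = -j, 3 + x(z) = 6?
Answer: 529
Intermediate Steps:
x(z) = 3 (x(z) = -3 + 6 = 3)
j = 3
f = -3 (f = -1*3 = -3)
Q = -20 (Q = (-1 + 6)*(-4) = 5*(-4) = -20)
(Q + f)**2 = (-20 - 3)**2 = (-23)**2 = 529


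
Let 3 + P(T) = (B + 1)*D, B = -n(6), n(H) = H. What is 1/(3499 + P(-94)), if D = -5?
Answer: 1/3521 ≈ 0.00028401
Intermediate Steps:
B = -6 (B = -1*6 = -6)
P(T) = 22 (P(T) = -3 + (-6 + 1)*(-5) = -3 - 5*(-5) = -3 + 25 = 22)
1/(3499 + P(-94)) = 1/(3499 + 22) = 1/3521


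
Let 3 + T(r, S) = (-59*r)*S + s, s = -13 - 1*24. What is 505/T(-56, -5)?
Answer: -101/3312 ≈ -0.030495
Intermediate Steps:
s = -37 (s = -13 - 24 = -37)
T(r, S) = -40 - 59*S*r (T(r, S) = -3 + ((-59*r)*S - 37) = -3 + (-59*S*r - 37) = -3 + (-37 - 59*S*r) = -40 - 59*S*r)
505/T(-56, -5) = 505/(-40 - 59*(-5)*(-56)) = 505/(-40 - 16520) = 505/(-16560) = 505*(-1/16560) = -101/3312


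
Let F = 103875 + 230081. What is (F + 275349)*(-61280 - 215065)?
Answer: -168378390225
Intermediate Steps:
F = 333956
(F + 275349)*(-61280 - 215065) = (333956 + 275349)*(-61280 - 215065) = 609305*(-276345) = -168378390225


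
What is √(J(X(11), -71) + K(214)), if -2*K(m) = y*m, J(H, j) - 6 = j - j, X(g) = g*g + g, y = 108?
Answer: 5*I*√462 ≈ 107.47*I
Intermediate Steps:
X(g) = g + g² (X(g) = g² + g = g + g²)
J(H, j) = 6 (J(H, j) = 6 + (j - j) = 6 + 0 = 6)
K(m) = -54*m
√(J(X(11), -71) + K(214)) = √(6 - 54*214) = √(6 - 11556) = √(-11550) = 5*I*√462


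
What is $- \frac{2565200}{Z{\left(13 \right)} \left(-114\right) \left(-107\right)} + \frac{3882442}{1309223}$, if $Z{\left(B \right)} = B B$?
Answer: $\frac{2322543905302}{1349456732013} \approx 1.7211$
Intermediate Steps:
$Z{\left(B \right)} = B^{2}$
$- \frac{2565200}{Z{\left(13 \right)} \left(-114\right) \left(-107\right)} + \frac{3882442}{1309223} = - \frac{2565200}{13^{2} \left(-114\right) \left(-107\right)} + \frac{3882442}{1309223} = - \frac{2565200}{169 \left(-114\right) \left(-107\right)} + 3882442 \cdot \frac{1}{1309223} = - \frac{2565200}{\left(-19266\right) \left(-107\right)} + \frac{3882442}{1309223} = - \frac{2565200}{2061462} + \frac{3882442}{1309223} = \left(-2565200\right) \frac{1}{2061462} + \frac{3882442}{1309223} = - \frac{1282600}{1030731} + \frac{3882442}{1309223} = \frac{2322543905302}{1349456732013}$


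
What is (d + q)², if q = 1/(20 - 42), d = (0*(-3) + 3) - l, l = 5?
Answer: 2025/484 ≈ 4.1839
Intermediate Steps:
d = -2 (d = (0*(-3) + 3) - 1*5 = (0 + 3) - 5 = 3 - 5 = -2)
q = -1/22 (q = 1/(-22) = -1/22 ≈ -0.045455)
(d + q)² = (-2 - 1/22)² = (-45/22)² = 2025/484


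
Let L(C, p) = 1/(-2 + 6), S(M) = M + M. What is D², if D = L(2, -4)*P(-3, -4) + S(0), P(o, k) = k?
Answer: 1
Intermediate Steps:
S(M) = 2*M
L(C, p) = ¼ (L(C, p) = 1/4 = ¼)
D = -1 (D = (¼)*(-4) + 2*0 = -1 + 0 = -1)
D² = (-1)² = 1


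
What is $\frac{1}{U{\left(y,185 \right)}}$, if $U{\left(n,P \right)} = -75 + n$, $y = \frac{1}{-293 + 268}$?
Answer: $- \frac{25}{1876} \approx -0.013326$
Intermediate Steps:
$y = - \frac{1}{25}$ ($y = \frac{1}{-25} = - \frac{1}{25} \approx -0.04$)
$\frac{1}{U{\left(y,185 \right)}} = \frac{1}{-75 - \frac{1}{25}} = \frac{1}{- \frac{1876}{25}} = - \frac{25}{1876}$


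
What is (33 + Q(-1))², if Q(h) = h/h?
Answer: 1156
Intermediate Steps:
Q(h) = 1
(33 + Q(-1))² = (33 + 1)² = 34² = 1156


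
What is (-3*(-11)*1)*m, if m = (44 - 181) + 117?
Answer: -660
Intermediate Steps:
m = -20 (m = -137 + 117 = -20)
(-3*(-11)*1)*m = (-3*(-11)*1)*(-20) = (33*1)*(-20) = 33*(-20) = -660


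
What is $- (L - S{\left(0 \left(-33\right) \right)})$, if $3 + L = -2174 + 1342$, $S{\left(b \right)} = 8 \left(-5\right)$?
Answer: $795$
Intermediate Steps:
$S{\left(b \right)} = -40$
$L = -835$ ($L = -3 + \left(-2174 + 1342\right) = -3 - 832 = -835$)
$- (L - S{\left(0 \left(-33\right) \right)}) = - (-835 - -40) = - (-835 + 40) = \left(-1\right) \left(-795\right) = 795$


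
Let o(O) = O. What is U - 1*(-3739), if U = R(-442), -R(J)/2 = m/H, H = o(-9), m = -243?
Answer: 3685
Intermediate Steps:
H = -9
R(J) = -54 (R(J) = -(-486)/(-9) = -(-486)*(-1)/9 = -2*27 = -54)
U = -54
U - 1*(-3739) = -54 - 1*(-3739) = -54 + 3739 = 3685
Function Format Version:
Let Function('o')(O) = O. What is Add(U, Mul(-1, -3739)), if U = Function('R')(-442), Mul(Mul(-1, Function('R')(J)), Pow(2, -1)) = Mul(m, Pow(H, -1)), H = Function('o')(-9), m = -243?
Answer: 3685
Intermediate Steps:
H = -9
Function('R')(J) = -54 (Function('R')(J) = Mul(-2, Mul(-243, Pow(-9, -1))) = Mul(-2, Mul(-243, Rational(-1, 9))) = Mul(-2, 27) = -54)
U = -54
Add(U, Mul(-1, -3739)) = Add(-54, Mul(-1, -3739)) = Add(-54, 3739) = 3685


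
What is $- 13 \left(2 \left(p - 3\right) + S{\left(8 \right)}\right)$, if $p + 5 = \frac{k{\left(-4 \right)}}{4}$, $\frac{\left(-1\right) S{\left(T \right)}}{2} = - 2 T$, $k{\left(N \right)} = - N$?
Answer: $-234$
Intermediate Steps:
$S{\left(T \right)} = 4 T$ ($S{\left(T \right)} = - 2 \left(- 2 T\right) = 4 T$)
$p = -4$ ($p = -5 + \frac{\left(-1\right) \left(-4\right)}{4} = -5 + 4 \cdot \frac{1}{4} = -5 + 1 = -4$)
$- 13 \left(2 \left(p - 3\right) + S{\left(8 \right)}\right) = - 13 \left(2 \left(-4 - 3\right) + 4 \cdot 8\right) = - 13 \left(2 \left(-7\right) + 32\right) = - 13 \left(-14 + 32\right) = \left(-13\right) 18 = -234$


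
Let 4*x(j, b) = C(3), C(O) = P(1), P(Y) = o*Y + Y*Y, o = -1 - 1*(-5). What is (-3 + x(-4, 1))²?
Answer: 49/16 ≈ 3.0625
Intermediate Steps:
o = 4 (o = -1 + 5 = 4)
P(Y) = Y² + 4*Y (P(Y) = 4*Y + Y*Y = 4*Y + Y² = Y² + 4*Y)
C(O) = 5 (C(O) = 1*(4 + 1) = 1*5 = 5)
x(j, b) = 5/4 (x(j, b) = (¼)*5 = 5/4)
(-3 + x(-4, 1))² = (-3 + 5/4)² = (-7/4)² = 49/16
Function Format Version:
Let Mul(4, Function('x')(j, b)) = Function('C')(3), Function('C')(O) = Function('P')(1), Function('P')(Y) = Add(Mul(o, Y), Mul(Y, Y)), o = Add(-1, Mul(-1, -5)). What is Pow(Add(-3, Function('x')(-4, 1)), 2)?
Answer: Rational(49, 16) ≈ 3.0625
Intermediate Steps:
o = 4 (o = Add(-1, 5) = 4)
Function('P')(Y) = Add(Pow(Y, 2), Mul(4, Y)) (Function('P')(Y) = Add(Mul(4, Y), Mul(Y, Y)) = Add(Mul(4, Y), Pow(Y, 2)) = Add(Pow(Y, 2), Mul(4, Y)))
Function('C')(O) = 5 (Function('C')(O) = Mul(1, Add(4, 1)) = Mul(1, 5) = 5)
Function('x')(j, b) = Rational(5, 4) (Function('x')(j, b) = Mul(Rational(1, 4), 5) = Rational(5, 4))
Pow(Add(-3, Function('x')(-4, 1)), 2) = Pow(Add(-3, Rational(5, 4)), 2) = Pow(Rational(-7, 4), 2) = Rational(49, 16)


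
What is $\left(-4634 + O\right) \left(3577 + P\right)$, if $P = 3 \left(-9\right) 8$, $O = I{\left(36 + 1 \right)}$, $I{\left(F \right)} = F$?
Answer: $-15450517$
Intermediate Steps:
$O = 37$ ($O = 36 + 1 = 37$)
$P = -216$ ($P = \left(-27\right) 8 = -216$)
$\left(-4634 + O\right) \left(3577 + P\right) = \left(-4634 + 37\right) \left(3577 - 216\right) = \left(-4597\right) 3361 = -15450517$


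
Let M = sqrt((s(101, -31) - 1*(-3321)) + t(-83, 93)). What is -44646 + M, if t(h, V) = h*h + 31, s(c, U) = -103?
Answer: -44646 + sqrt(10138) ≈ -44545.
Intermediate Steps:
t(h, V) = 31 + h**2 (t(h, V) = h**2 + 31 = 31 + h**2)
M = sqrt(10138) (M = sqrt((-103 - 1*(-3321)) + (31 + (-83)**2)) = sqrt((-103 + 3321) + (31 + 6889)) = sqrt(3218 + 6920) = sqrt(10138) ≈ 100.69)
-44646 + M = -44646 + sqrt(10138)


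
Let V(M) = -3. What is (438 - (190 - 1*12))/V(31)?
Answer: -260/3 ≈ -86.667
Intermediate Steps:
(438 - (190 - 1*12))/V(31) = (438 - (190 - 1*12))/(-3) = (438 - (190 - 12))*(-1/3) = (438 - 1*178)*(-1/3) = (438 - 178)*(-1/3) = 260*(-1/3) = -260/3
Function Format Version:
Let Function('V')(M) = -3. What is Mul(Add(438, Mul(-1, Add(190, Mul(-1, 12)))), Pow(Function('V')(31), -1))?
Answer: Rational(-260, 3) ≈ -86.667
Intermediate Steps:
Mul(Add(438, Mul(-1, Add(190, Mul(-1, 12)))), Pow(Function('V')(31), -1)) = Mul(Add(438, Mul(-1, Add(190, Mul(-1, 12)))), Pow(-3, -1)) = Mul(Add(438, Mul(-1, Add(190, -12))), Rational(-1, 3)) = Mul(Add(438, Mul(-1, 178)), Rational(-1, 3)) = Mul(Add(438, -178), Rational(-1, 3)) = Mul(260, Rational(-1, 3)) = Rational(-260, 3)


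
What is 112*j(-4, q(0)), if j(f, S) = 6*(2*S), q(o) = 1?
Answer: 1344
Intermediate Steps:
j(f, S) = 12*S
112*j(-4, q(0)) = 112*(12*1) = 112*12 = 1344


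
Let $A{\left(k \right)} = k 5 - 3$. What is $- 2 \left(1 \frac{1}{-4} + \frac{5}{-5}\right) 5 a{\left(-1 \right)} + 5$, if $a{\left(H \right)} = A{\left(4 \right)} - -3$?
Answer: $255$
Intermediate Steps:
$A{\left(k \right)} = -3 + 5 k$ ($A{\left(k \right)} = 5 k - 3 = -3 + 5 k$)
$a{\left(H \right)} = 20$ ($a{\left(H \right)} = \left(-3 + 5 \cdot 4\right) - -3 = \left(-3 + 20\right) + 3 = 17 + 3 = 20$)
$- 2 \left(1 \frac{1}{-4} + \frac{5}{-5}\right) 5 a{\left(-1 \right)} + 5 = - 2 \left(1 \frac{1}{-4} + \frac{5}{-5}\right) 5 \cdot 20 + 5 = - 2 \left(1 \left(- \frac{1}{4}\right) + 5 \left(- \frac{1}{5}\right)\right) 5 \cdot 20 + 5 = - 2 \left(- \frac{1}{4} - 1\right) 5 \cdot 20 + 5 = \left(-2\right) \left(- \frac{5}{4}\right) 5 \cdot 20 + 5 = \frac{5}{2} \cdot 5 \cdot 20 + 5 = \frac{25}{2} \cdot 20 + 5 = 250 + 5 = 255$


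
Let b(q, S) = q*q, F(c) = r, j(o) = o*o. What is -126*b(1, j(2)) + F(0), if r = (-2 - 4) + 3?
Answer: -129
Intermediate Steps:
j(o) = o²
r = -3 (r = -6 + 3 = -3)
F(c) = -3
b(q, S) = q²
-126*b(1, j(2)) + F(0) = -126*1² - 3 = -126*1 - 3 = -126 - 3 = -129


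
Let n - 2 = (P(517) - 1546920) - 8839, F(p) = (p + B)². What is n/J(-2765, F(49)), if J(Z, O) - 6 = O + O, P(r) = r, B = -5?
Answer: -777620/1939 ≈ -401.04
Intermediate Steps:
F(p) = (-5 + p)² (F(p) = (p - 5)² = (-5 + p)²)
J(Z, O) = 6 + 2*O (J(Z, O) = 6 + (O + O) = 6 + 2*O)
n = -1555240 (n = 2 + ((517 - 1546920) - 8839) = 2 + (-1546403 - 8839) = 2 - 1555242 = -1555240)
n/J(-2765, F(49)) = -1555240/(6 + 2*(-5 + 49)²) = -1555240/(6 + 2*44²) = -1555240/(6 + 2*1936) = -1555240/(6 + 3872) = -1555240/3878 = -1555240*1/3878 = -777620/1939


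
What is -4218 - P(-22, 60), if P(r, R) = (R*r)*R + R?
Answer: 74922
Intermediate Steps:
P(r, R) = R + r*R² (P(r, R) = r*R² + R = R + r*R²)
-4218 - P(-22, 60) = -4218 - 60*(1 + 60*(-22)) = -4218 - 60*(1 - 1320) = -4218 - 60*(-1319) = -4218 - 1*(-79140) = -4218 + 79140 = 74922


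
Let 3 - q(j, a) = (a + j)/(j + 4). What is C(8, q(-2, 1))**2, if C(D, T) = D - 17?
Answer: 81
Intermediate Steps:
q(j, a) = 3 - (a + j)/(4 + j) (q(j, a) = 3 - (a + j)/(j + 4) = 3 - (a + j)/(4 + j))
C(D, T) = -17 + D
C(8, q(-2, 1))**2 = (-17 + 8)**2 = (-9)**2 = 81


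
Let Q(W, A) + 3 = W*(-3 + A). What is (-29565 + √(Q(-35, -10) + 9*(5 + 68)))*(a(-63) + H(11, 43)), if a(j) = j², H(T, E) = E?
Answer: -118614780 + 4012*√1109 ≈ -1.1848e+8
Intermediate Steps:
Q(W, A) = -3 + W*(-3 + A)
(-29565 + √(Q(-35, -10) + 9*(5 + 68)))*(a(-63) + H(11, 43)) = (-29565 + √((-3 - 3*(-35) - 10*(-35)) + 9*(5 + 68)))*((-63)² + 43) = (-29565 + √((-3 + 105 + 350) + 9*73))*(3969 + 43) = (-29565 + √(452 + 657))*4012 = (-29565 + √1109)*4012 = -118614780 + 4012*√1109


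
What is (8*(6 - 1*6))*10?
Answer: 0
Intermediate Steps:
(8*(6 - 1*6))*10 = (8*(6 - 6))*10 = (8*0)*10 = 0*10 = 0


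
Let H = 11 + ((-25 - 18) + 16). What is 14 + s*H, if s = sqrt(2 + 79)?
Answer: -130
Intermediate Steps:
s = 9 (s = sqrt(81) = 9)
H = -16 (H = 11 + (-43 + 16) = 11 - 27 = -16)
14 + s*H = 14 + 9*(-16) = 14 - 144 = -130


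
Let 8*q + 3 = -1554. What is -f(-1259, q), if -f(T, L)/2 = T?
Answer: -2518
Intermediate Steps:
q = -1557/8 (q = -3/8 + (1/8)*(-1554) = -3/8 - 777/4 = -1557/8 ≈ -194.63)
f(T, L) = -2*T
-f(-1259, q) = -(-2)*(-1259) = -1*2518 = -2518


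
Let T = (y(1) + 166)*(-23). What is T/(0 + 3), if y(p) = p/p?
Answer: -3841/3 ≈ -1280.3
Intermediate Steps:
y(p) = 1
T = -3841 (T = (1 + 166)*(-23) = 167*(-23) = -3841)
T/(0 + 3) = -3841/(0 + 3) = -3841/3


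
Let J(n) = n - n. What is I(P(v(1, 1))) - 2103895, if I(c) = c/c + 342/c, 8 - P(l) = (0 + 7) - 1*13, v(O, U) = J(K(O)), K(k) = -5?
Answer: -14727087/7 ≈ -2.1039e+6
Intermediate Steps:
J(n) = 0
v(O, U) = 0
P(l) = 14 (P(l) = 8 - ((0 + 7) - 1*13) = 8 - (7 - 13) = 8 - 1*(-6) = 8 + 6 = 14)
I(c) = 1 + 342/c
I(P(v(1, 1))) - 2103895 = (342 + 14)/14 - 2103895 = (1/14)*356 - 2103895 = 178/7 - 2103895 = -14727087/7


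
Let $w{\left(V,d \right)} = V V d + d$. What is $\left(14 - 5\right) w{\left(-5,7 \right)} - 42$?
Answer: $1596$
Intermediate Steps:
$w{\left(V,d \right)} = d + d V^{2}$ ($w{\left(V,d \right)} = V^{2} d + d = d V^{2} + d = d + d V^{2}$)
$\left(14 - 5\right) w{\left(-5,7 \right)} - 42 = \left(14 - 5\right) 7 \left(1 + \left(-5\right)^{2}\right) - 42 = \left(14 - 5\right) 7 \left(1 + 25\right) - 42 = 9 \cdot 7 \cdot 26 - 42 = 9 \cdot 182 - 42 = 1638 - 42 = 1596$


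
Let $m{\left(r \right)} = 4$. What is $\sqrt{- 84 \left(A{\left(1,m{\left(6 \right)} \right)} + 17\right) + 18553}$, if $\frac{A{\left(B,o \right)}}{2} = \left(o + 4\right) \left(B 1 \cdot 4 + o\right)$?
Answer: $\sqrt{6373} \approx 79.831$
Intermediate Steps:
$A{\left(B,o \right)} = 2 \left(4 + o\right) \left(o + 4 B\right)$ ($A{\left(B,o \right)} = 2 \left(o + 4\right) \left(B 1 \cdot 4 + o\right) = 2 \left(4 + o\right) \left(B 4 + o\right) = 2 \left(4 + o\right) \left(4 B + o\right) = 2 \left(4 + o\right) \left(o + 4 B\right)$)
$\sqrt{- 84 \left(A{\left(1,m{\left(6 \right)} \right)} + 17\right) + 18553} = \sqrt{- 84 \left(\left(2 \cdot 4^{2} + 8 \cdot 4 + 32 \cdot 1 + 8 \cdot 1 \cdot 4\right) + 17\right) + 18553} = \sqrt{- 84 \left(\left(2 \cdot 16 + 32 + 32 + 32\right) + 17\right) + 18553} = \sqrt{- 84 \left(\left(32 + 32 + 32 + 32\right) + 17\right) + 18553} = \sqrt{- 84 \left(128 + 17\right) + 18553} = \sqrt{\left(-84\right) 145 + 18553} = \sqrt{-12180 + 18553} = \sqrt{6373}$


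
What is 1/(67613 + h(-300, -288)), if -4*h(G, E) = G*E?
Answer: 1/46013 ≈ 2.1733e-5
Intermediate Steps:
h(G, E) = -E*G/4 (h(G, E) = -G*E/4 = -E*G/4)
1/(67613 + h(-300, -288)) = 1/(67613 - 1/4*(-288)*(-300)) = 1/(67613 - 21600) = 1/46013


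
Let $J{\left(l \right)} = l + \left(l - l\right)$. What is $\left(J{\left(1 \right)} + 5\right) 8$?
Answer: $48$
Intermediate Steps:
$J{\left(l \right)} = l$ ($J{\left(l \right)} = l + 0 = l$)
$\left(J{\left(1 \right)} + 5\right) 8 = \left(1 + 5\right) 8 = 6 \cdot 8 = 48$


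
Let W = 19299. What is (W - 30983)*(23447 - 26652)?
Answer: 37447220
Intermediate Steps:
(W - 30983)*(23447 - 26652) = (19299 - 30983)*(23447 - 26652) = -11684*(-3205) = 37447220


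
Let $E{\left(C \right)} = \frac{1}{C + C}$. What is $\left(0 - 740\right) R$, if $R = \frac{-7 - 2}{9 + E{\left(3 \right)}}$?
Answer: $\frac{7992}{11} \approx 726.54$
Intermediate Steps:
$E{\left(C \right)} = \frac{1}{2 C}$
$R = - \frac{54}{55}$ ($R = \frac{-7 - 2}{9 + \frac{1}{2 \cdot 3}} = - \frac{9}{9 + \frac{1}{2} \cdot \frac{1}{3}} = - \frac{9}{9 + \frac{1}{6}} = - \frac{9}{\frac{55}{6}} = \left(-9\right) \frac{6}{55} = - \frac{54}{55} \approx -0.98182$)
$\left(0 - 740\right) R = \left(0 - 740\right) \left(- \frac{54}{55}\right) = \left(-740\right) \left(- \frac{54}{55}\right) = \frac{7992}{11}$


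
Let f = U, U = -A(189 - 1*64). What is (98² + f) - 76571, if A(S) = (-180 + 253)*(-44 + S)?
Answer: -72880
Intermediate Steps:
A(S) = -3212 + 73*S (A(S) = 73*(-44 + S) = -3212 + 73*S)
U = -5913 (U = -(-3212 + 73*(189 - 1*64)) = -(-3212 + 73*(189 - 64)) = -(-3212 + 73*125) = -(-3212 + 9125) = -1*5913 = -5913)
f = -5913
(98² + f) - 76571 = (98² - 5913) - 76571 = (9604 - 5913) - 76571 = 3691 - 76571 = -72880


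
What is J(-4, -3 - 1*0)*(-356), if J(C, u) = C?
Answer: 1424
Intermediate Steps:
J(-4, -3 - 1*0)*(-356) = -4*(-356) = 1424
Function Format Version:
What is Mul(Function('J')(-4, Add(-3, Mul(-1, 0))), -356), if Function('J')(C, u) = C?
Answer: 1424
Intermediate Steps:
Mul(Function('J')(-4, Add(-3, Mul(-1, 0))), -356) = Mul(-4, -356) = 1424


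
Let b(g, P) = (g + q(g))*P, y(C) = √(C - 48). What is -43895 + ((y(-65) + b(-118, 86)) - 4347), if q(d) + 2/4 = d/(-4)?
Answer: -55896 + I*√113 ≈ -55896.0 + 10.63*I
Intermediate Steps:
q(d) = -½ - d/4 (q(d) = -½ + d/(-4) = -½ + d*(-¼) = -½ - d/4)
y(C) = √(-48 + C)
b(g, P) = P*(-½ + 3*g/4) (b(g, P) = (g + (-½ - g/4))*P = (-½ + 3*g/4)*P = P*(-½ + 3*g/4))
-43895 + ((y(-65) + b(-118, 86)) - 4347) = -43895 + ((√(-48 - 65) + (¼)*86*(-2 + 3*(-118))) - 4347) = -43895 + ((√(-113) + (¼)*86*(-2 - 354)) - 4347) = -43895 + ((I*√113 + (¼)*86*(-356)) - 4347) = -43895 + ((I*√113 - 7654) - 4347) = -43895 + ((-7654 + I*√113) - 4347) = -43895 + (-12001 + I*√113) = -55896 + I*√113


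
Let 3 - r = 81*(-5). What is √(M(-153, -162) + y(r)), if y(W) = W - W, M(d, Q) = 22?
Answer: √22 ≈ 4.6904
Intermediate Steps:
r = 408 (r = 3 - 81*(-5) = 3 - 1*(-405) = 3 + 405 = 408)
y(W) = 0
√(M(-153, -162) + y(r)) = √(22 + 0) = √22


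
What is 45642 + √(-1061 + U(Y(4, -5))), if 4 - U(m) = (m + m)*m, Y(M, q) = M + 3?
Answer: 45642 + I*√1155 ≈ 45642.0 + 33.985*I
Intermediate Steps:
Y(M, q) = 3 + M
U(m) = 4 - 2*m² (U(m) = 4 - (m + m)*m = 4 - 2*m*m = 4 - 2*m²)
45642 + √(-1061 + U(Y(4, -5))) = 45642 + √(-1061 + (4 - 2*(3 + 4)²)) = 45642 + √(-1061 + (4 - 2*7²)) = 45642 + √(-1061 + (4 - 2*49)) = 45642 + √(-1061 + (4 - 98)) = 45642 + √(-1061 - 94) = 45642 + √(-1155) = 45642 + I*√1155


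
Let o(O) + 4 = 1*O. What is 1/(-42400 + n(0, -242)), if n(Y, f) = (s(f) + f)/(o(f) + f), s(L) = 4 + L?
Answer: -61/2586340 ≈ -2.3585e-5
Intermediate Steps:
o(O) = -4 + O (o(O) = -4 + 1*O = -4 + O)
n(Y, f) = (4 + 2*f)/(-4 + 2*f) (n(Y, f) = ((4 + f) + f)/((-4 + f) + f) = (4 + 2*f)/(-4 + 2*f))
1/(-42400 + n(0, -242)) = 1/(-42400 + (2 - 242)/(-2 - 242)) = 1/(-42400 - 240/(-244)) = 1/(-42400 - 1/244*(-240)) = 1/(-42400 + 60/61) = 1/(-2586340/61) = -61/2586340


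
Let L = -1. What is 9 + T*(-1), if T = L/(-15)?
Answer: 134/15 ≈ 8.9333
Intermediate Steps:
T = 1/15 (T = -1/(-15) = -1*(-1/15) = 1/15 ≈ 0.066667)
9 + T*(-1) = 9 + (1/15)*(-1) = 9 - 1/15 = 134/15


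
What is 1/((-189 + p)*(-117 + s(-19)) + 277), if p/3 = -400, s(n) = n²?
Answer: -1/338639 ≈ -2.9530e-6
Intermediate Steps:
p = -1200 (p = 3*(-400) = -1200)
1/((-189 + p)*(-117 + s(-19)) + 277) = 1/((-189 - 1200)*(-117 + (-19)²) + 277) = 1/(-1389*(-117 + 361) + 277) = 1/(-1389*244 + 277) = 1/(-338916 + 277) = 1/(-338639) = -1/338639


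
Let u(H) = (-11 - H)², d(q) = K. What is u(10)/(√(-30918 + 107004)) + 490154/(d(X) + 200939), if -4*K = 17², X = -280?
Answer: 280088/114781 + 49*√8454/2818 ≈ 4.0390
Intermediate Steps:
K = -289/4 (K = -¼*17² = -¼*289 = -289/4 ≈ -72.250)
d(q) = -289/4
u(10)/(√(-30918 + 107004)) + 490154/(d(X) + 200939) = (11 + 10)²/(√(-30918 + 107004)) + 490154/(-289/4 + 200939) = 21²/(√76086) + 490154/(803467/4) = 441/((3*√8454)) + 490154*(4/803467) = 441*(√8454/25362) + 280088/114781 = 49*√8454/2818 + 280088/114781 = 280088/114781 + 49*√8454/2818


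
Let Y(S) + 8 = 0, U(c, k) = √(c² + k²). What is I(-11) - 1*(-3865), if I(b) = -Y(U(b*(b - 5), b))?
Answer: 3873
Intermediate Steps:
Y(S) = -8 (Y(S) = -8 + 0 = -8)
I(b) = 8 (I(b) = -1*(-8) = 8)
I(-11) - 1*(-3865) = 8 - 1*(-3865) = 8 + 3865 = 3873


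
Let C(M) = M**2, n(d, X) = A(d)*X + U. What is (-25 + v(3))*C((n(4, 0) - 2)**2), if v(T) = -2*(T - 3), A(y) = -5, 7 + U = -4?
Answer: -714025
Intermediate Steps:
U = -11 (U = -7 - 4 = -11)
v(T) = 6 - 2*T (v(T) = -2*(-3 + T) = 6 - 2*T)
n(d, X) = -11 - 5*X (n(d, X) = -5*X - 11 = -11 - 5*X)
(-25 + v(3))*C((n(4, 0) - 2)**2) = (-25 + (6 - 2*3))*(((-11 - 5*0) - 2)**2)**2 = (-25 + (6 - 6))*(((-11 + 0) - 2)**2)**2 = (-25 + 0)*((-11 - 2)**2)**2 = -25*((-13)**2)**2 = -25*169**2 = -25*28561 = -714025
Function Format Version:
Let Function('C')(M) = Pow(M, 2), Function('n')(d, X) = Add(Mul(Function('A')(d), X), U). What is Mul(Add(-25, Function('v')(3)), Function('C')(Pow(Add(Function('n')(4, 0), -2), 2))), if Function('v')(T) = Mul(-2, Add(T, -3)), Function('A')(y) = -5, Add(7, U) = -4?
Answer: -714025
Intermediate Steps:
U = -11 (U = Add(-7, -4) = -11)
Function('v')(T) = Add(6, Mul(-2, T)) (Function('v')(T) = Mul(-2, Add(-3, T)) = Add(6, Mul(-2, T)))
Function('n')(d, X) = Add(-11, Mul(-5, X)) (Function('n')(d, X) = Add(Mul(-5, X), -11) = Add(-11, Mul(-5, X)))
Mul(Add(-25, Function('v')(3)), Function('C')(Pow(Add(Function('n')(4, 0), -2), 2))) = Mul(Add(-25, Add(6, Mul(-2, 3))), Pow(Pow(Add(Add(-11, Mul(-5, 0)), -2), 2), 2)) = Mul(Add(-25, Add(6, -6)), Pow(Pow(Add(Add(-11, 0), -2), 2), 2)) = Mul(Add(-25, 0), Pow(Pow(Add(-11, -2), 2), 2)) = Mul(-25, Pow(Pow(-13, 2), 2)) = Mul(-25, Pow(169, 2)) = Mul(-25, 28561) = -714025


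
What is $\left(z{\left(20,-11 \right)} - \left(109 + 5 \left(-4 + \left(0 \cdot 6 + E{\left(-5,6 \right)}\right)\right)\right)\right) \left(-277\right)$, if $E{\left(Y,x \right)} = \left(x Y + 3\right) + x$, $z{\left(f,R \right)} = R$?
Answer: $-1385$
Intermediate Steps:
$E{\left(Y,x \right)} = 3 + x + Y x$ ($E{\left(Y,x \right)} = \left(Y x + 3\right) + x = \left(3 + Y x\right) + x = 3 + x + Y x$)
$\left(z{\left(20,-11 \right)} - \left(109 + 5 \left(-4 + \left(0 \cdot 6 + E{\left(-5,6 \right)}\right)\right)\right)\right) \left(-277\right) = \left(-11 - \left(109 + 5 \left(-4 + \left(0 \cdot 6 + \left(3 + 6 - 30\right)\right)\right)\right)\right) \left(-277\right) = \left(-11 - \left(109 + 5 \left(-4 + \left(0 + \left(3 + 6 - 30\right)\right)\right)\right)\right) \left(-277\right) = \left(-11 - \left(109 + 5 \left(-4 + \left(0 - 21\right)\right)\right)\right) \left(-277\right) = \left(-11 - \left(109 + 5 \left(-4 - 21\right)\right)\right) \left(-277\right) = \left(-11 - -16\right) \left(-277\right) = \left(-11 + \left(\left(-76 + 125\right) - 33\right)\right) \left(-277\right) = \left(-11 + \left(49 - 33\right)\right) \left(-277\right) = \left(-11 + 16\right) \left(-277\right) = 5 \left(-277\right) = -1385$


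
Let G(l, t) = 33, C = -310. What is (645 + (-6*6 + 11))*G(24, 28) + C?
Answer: 20150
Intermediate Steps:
(645 + (-6*6 + 11))*G(24, 28) + C = (645 + (-6*6 + 11))*33 - 310 = (645 + (-36 + 11))*33 - 310 = (645 - 25)*33 - 310 = 620*33 - 310 = 20460 - 310 = 20150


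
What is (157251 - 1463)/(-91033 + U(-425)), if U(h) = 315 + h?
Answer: -155788/91143 ≈ -1.7093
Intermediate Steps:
(157251 - 1463)/(-91033 + U(-425)) = (157251 - 1463)/(-91033 + (315 - 425)) = 155788/(-91033 - 110) = 155788/(-91143) = 155788*(-1/91143) = -155788/91143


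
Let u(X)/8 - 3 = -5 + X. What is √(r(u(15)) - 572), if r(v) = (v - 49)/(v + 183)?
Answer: I*√47099283/287 ≈ 23.913*I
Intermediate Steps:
u(X) = -16 + 8*X (u(X) = 24 + 8*(-5 + X) = 24 + (-40 + 8*X) = -16 + 8*X)
r(v) = (-49 + v)/(183 + v)
√(r(u(15)) - 572) = √((-49 + (-16 + 8*15))/(183 + (-16 + 8*15)) - 572) = √((-49 + (-16 + 120))/(183 + (-16 + 120)) - 572) = √((-49 + 104)/(183 + 104) - 572) = √(55/287 - 572) = √(-164109/287) = I*√47099283/287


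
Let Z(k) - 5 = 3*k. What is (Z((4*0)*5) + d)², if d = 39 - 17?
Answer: 729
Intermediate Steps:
Z(k) = 5 + 3*k
d = 22
(Z((4*0)*5) + d)² = ((5 + 3*((4*0)*5)) + 22)² = ((5 + 3*(0*5)) + 22)² = ((5 + 3*0) + 22)² = ((5 + 0) + 22)² = (5 + 22)² = 27² = 729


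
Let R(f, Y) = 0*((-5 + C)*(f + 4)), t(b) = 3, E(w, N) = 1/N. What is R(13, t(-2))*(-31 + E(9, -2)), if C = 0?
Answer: 0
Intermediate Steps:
R(f, Y) = 0 (R(f, Y) = 0*((-5 + 0)*(f + 4)) = 0*(-5*(4 + f)) = 0*(-20 - 5*f) = 0)
R(13, t(-2))*(-31 + E(9, -2)) = 0*(-31 + 1/(-2)) = 0*(-31 - ½) = 0*(-63/2) = 0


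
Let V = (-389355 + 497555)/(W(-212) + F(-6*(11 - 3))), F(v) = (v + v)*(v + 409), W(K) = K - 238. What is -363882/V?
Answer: 3193610373/27050 ≈ 1.1806e+5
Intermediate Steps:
W(K) = -238 + K
F(v) = 2*v*(409 + v) (F(v) = (2*v)*(409 + v) = 2*v*(409 + v))
V = -54100/17553 (V = (-389355 + 497555)/((-238 - 212) + 2*(-6*(11 - 3))*(409 - 6*(11 - 3))) = 108200/(-450 + 2*(-6*8)*(409 - 6*8)) = 108200/(-450 + 2*(-48)*(409 - 48)) = 108200/(-450 + 2*(-48)*361) = 108200/(-450 - 34656) = 108200/(-35106) = 108200*(-1/35106) = -54100/17553 ≈ -3.0821)
-363882/V = -363882/(-54100/17553) = -363882*(-17553/54100) = 3193610373/27050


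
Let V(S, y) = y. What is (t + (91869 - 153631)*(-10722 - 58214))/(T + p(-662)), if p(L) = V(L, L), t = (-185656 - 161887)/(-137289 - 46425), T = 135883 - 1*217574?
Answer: -782185362219191/15129399042 ≈ -51700.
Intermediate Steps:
T = -81691 (T = 135883 - 217574 = -81691)
t = 347543/183714 (t = -347543/(-183714) = -347543*(-1/183714) = 347543/183714 ≈ 1.8918)
p(L) = L
(t + (91869 - 153631)*(-10722 - 58214))/(T + p(-662)) = (347543/183714 + (91869 - 153631)*(-10722 - 58214))/(-81691 - 662) = (347543/183714 - 61762*(-68936))/(-82353) = (347543/183714 + 4257625232)*(-1/82353) = (782185362219191/183714)*(-1/82353) = -782185362219191/15129399042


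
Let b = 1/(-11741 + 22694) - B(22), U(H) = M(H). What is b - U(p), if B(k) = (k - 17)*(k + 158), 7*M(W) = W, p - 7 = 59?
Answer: -69726791/76671 ≈ -909.43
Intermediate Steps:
p = 66 (p = 7 + 59 = 66)
M(W) = W/7
U(H) = H/7
B(k) = (-17 + k)*(158 + k)
b = -9857699/10953 (b = 1/(-11741 + 22694) - (-2686 + 22**2 + 141*22) = 1/10953 - (-2686 + 484 + 3102) = 1/10953 - 1*900 = 1/10953 - 900 = -9857699/10953 ≈ -900.00)
b - U(p) = -9857699/10953 - 66/7 = -69726791/76671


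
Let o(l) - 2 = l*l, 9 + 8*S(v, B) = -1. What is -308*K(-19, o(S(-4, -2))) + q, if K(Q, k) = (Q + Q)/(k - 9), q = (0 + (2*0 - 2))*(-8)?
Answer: -185872/87 ≈ -2136.5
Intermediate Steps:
S(v, B) = -5/4 (S(v, B) = -9/8 + (⅛)*(-1) = -9/8 - ⅛ = -5/4)
o(l) = 2 + l² (o(l) = 2 + l*l = 2 + l²)
q = 16 (q = (0 + (0 - 2))*(-8) = (0 - 2)*(-8) = -2*(-8) = 16)
K(Q, k) = 2*Q/(-9 + k) (K(Q, k) = (2*Q)/(-9 + k) = 2*Q/(-9 + k))
-308*K(-19, o(S(-4, -2))) + q = -616*(-19)/(-9 + (2 + (-5/4)²)) + 16 = -616*(-19)/(-9 + (2 + 25/16)) + 16 = -616*(-19)/(-9 + 57/16) + 16 = -616*(-19)/(-87/16) + 16 = -616*(-19)*(-16)/87 + 16 = -308*608/87 + 16 = -187264/87 + 16 = -185872/87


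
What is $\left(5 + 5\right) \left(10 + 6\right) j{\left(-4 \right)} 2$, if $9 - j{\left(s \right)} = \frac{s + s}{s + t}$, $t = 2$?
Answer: $1600$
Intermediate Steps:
$j{\left(s \right)} = 9 - \frac{2 s}{2 + s}$ ($j{\left(s \right)} = 9 - \frac{s + s}{s + 2} = 9 - \frac{2 s}{2 + s}$)
$\left(5 + 5\right) \left(10 + 6\right) j{\left(-4 \right)} 2 = \left(5 + 5\right) \left(10 + 6\right) \frac{18 + 7 \left(-4\right)}{2 - 4} \cdot 2 = 10 \cdot 16 \frac{18 - 28}{-2} \cdot 2 = 160 \left(\left(- \frac{1}{2}\right) \left(-10\right)\right) 2 = 160 \cdot 5 \cdot 2 = 800 \cdot 2 = 1600$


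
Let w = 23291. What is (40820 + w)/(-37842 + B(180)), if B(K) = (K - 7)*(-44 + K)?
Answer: -64111/14314 ≈ -4.4789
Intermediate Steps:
B(K) = (-44 + K)*(-7 + K) (B(K) = (-7 + K)*(-44 + K) = (-44 + K)*(-7 + K))
(40820 + w)/(-37842 + B(180)) = (40820 + 23291)/(-37842 + (308 + 180² - 51*180)) = 64111/(-37842 + (308 + 32400 - 9180)) = 64111/(-37842 + 23528) = 64111/(-14314) = 64111*(-1/14314) = -64111/14314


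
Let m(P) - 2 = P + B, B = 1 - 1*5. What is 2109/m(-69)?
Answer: -2109/71 ≈ -29.704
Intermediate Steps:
B = -4 (B = 1 - 5 = -4)
m(P) = -2 + P (m(P) = 2 + (P - 4) = 2 + (-4 + P) = -2 + P)
2109/m(-69) = 2109/(-2 - 69) = 2109/(-71) = 2109*(-1/71) = -2109/71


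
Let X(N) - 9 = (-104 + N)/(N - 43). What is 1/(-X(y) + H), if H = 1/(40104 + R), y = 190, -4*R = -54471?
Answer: -10529463/100925065 ≈ -0.10433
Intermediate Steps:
R = 54471/4 (R = -¼*(-54471) = 54471/4 ≈ 13618.)
H = 4/214887 (H = 1/(40104 + 54471/4) = 1/(214887/4) = 4/214887 ≈ 1.8614e-5)
X(N) = 9 + (-104 + N)/(-43 + N) (X(N) = 9 + (-104 + N)/(N - 43) = 9 + (-104 + N)/(-43 + N))
1/(-X(y) + H) = 1/(-(-491 + 10*190)/(-43 + 190) + 4/214887) = 1/(-(-491 + 1900)/147 + 4/214887) = 1/(-1409/147 + 4/214887) = 1/(-100925065/10529463) = -10529463/100925065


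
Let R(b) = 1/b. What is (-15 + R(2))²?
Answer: 841/4 ≈ 210.25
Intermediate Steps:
(-15 + R(2))² = (-15 + 1/2)² = (-15 + ½)² = (-29/2)² = 841/4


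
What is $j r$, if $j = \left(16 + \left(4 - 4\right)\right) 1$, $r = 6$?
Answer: $96$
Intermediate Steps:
$j = 16$ ($j = \left(16 + 0\right) 1 = 16 \cdot 1 = 16$)
$j r = 16 \cdot 6 = 96$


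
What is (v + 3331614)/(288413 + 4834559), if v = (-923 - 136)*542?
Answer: 689409/1280743 ≈ 0.53829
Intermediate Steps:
v = -573978 (v = -1059*542 = -573978)
(v + 3331614)/(288413 + 4834559) = (-573978 + 3331614)/(288413 + 4834559) = 2757636/5122972 = 2757636*(1/5122972) = 689409/1280743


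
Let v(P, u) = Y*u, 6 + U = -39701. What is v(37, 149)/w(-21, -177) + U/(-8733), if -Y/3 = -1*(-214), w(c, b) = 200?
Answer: -413719957/873300 ≈ -473.74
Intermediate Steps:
U = -39707 (U = -6 - 39701 = -39707)
Y = -642 (Y = -(-3)*(-214) = -3*214 = -642)
v(P, u) = -642*u
v(37, 149)/w(-21, -177) + U/(-8733) = -642*149/200 - 39707/(-8733) = -95658*1/200 - 39707*(-1/8733) = -47829/100 + 39707/8733 = -413719957/873300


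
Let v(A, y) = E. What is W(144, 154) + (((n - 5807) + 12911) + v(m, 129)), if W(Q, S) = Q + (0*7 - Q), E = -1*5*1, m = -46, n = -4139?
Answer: 2960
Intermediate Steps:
E = -5 (E = -5*1 = -5)
W(Q, S) = 0 (W(Q, S) = Q + (0 - Q) = Q - Q = 0)
v(A, y) = -5
W(144, 154) + (((n - 5807) + 12911) + v(m, 129)) = 0 + (((-4139 - 5807) + 12911) - 5) = 0 + ((-9946 + 12911) - 5) = 0 + (2965 - 5) = 0 + 2960 = 2960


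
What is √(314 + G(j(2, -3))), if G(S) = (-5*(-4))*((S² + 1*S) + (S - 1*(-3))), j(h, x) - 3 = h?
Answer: √1074 ≈ 32.772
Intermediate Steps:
j(h, x) = 3 + h
G(S) = 60 + 20*S² + 40*S (G(S) = 20*((S² + S) + (S + 3)) = 20*((S + S²) + (3 + S)) = 20*(3 + S² + 2*S) = 60 + 20*S² + 40*S)
√(314 + G(j(2, -3))) = √(314 + (60 + 20*(3 + 2)² + 40*(3 + 2))) = √(314 + (60 + 20*5² + 40*5)) = √(314 + (60 + 20*25 + 200)) = √(314 + (60 + 500 + 200)) = √(314 + 760) = √1074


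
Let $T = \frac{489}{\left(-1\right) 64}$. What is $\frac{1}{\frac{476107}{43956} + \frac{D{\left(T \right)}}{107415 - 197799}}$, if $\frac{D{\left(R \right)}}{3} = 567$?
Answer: $\frac{47296656}{511401023} \approx 0.092484$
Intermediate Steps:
$T = - \frac{489}{64}$ ($T = \frac{489}{-64} = 489 \left(- \frac{1}{64}\right) = - \frac{489}{64} \approx -7.6406$)
$D{\left(R \right)} = 1701$ ($D{\left(R \right)} = 3 \cdot 567 = 1701$)
$\frac{1}{\frac{476107}{43956} + \frac{D{\left(T \right)}}{107415 - 197799}} = \frac{1}{\frac{476107}{43956} + \frac{1701}{107415 - 197799}} = \frac{1}{476107 \cdot \frac{1}{43956} + \frac{1701}{107415 - 197799}} = \frac{1}{\frac{476107}{43956} + \frac{1701}{-90384}} = \frac{1}{\frac{476107}{43956} + 1701 \left(- \frac{1}{90384}\right)} = \frac{1}{\frac{476107}{43956} - \frac{81}{4304}} = \frac{1}{\frac{511401023}{47296656}} = \frac{47296656}{511401023}$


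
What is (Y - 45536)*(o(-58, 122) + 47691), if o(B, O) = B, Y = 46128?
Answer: 28198736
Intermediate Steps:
(Y - 45536)*(o(-58, 122) + 47691) = (46128 - 45536)*(-58 + 47691) = 592*47633 = 28198736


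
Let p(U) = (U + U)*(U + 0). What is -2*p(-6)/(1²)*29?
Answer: -4176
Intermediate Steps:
p(U) = 2*U² (p(U) = (2*U)*U = 2*U²)
-2*p(-6)/(1²)*29 = -2*2*(-6)²/(1²)*29 = -2*2*36/1*29 = -144*29 = -4176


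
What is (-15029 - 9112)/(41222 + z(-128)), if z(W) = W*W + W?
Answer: -24141/57478 ≈ -0.42000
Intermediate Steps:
z(W) = W + W**2 (z(W) = W**2 + W = W + W**2)
(-15029 - 9112)/(41222 + z(-128)) = (-15029 - 9112)/(41222 - 128*(1 - 128)) = -24141/(41222 - 128*(-127)) = -24141/(41222 + 16256) = -24141/57478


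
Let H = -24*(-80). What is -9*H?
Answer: -17280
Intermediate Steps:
H = 1920
-9*H = -9*1920 = -17280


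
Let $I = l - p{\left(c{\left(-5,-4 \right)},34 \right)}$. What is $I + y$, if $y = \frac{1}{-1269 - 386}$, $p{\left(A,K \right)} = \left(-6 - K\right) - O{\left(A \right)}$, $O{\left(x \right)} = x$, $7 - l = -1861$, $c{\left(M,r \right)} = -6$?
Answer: $\frac{3147809}{1655} \approx 1902.0$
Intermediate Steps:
$l = 1868$ ($l = 7 - -1861 = 7 + 1861 = 1868$)
$p{\left(A,K \right)} = -6 - A - K$ ($p{\left(A,K \right)} = \left(-6 - K\right) - A = -6 - A - K$)
$y = - \frac{1}{1655}$ ($y = \frac{1}{-1655} = - \frac{1}{1655} \approx -0.00060423$)
$I = 1902$ ($I = 1868 - \left(-6 - -6 - 34\right) = 1868 - \left(-6 + 6 - 34\right) = 1868 - -34 = 1868 + 34 = 1902$)
$I + y = 1902 - \frac{1}{1655} = \frac{3147809}{1655}$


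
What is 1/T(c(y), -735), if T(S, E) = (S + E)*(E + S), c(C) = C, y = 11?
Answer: 1/524176 ≈ 1.9078e-6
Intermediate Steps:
T(S, E) = (E + S)² (T(S, E) = (E + S)*(E + S) = (E + S)²)
1/T(c(y), -735) = 1/((-735 + 11)²) = 1/((-724)²) = 1/524176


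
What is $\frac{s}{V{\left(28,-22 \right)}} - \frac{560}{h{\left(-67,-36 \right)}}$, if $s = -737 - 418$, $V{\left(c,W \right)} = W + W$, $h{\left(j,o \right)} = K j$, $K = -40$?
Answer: $\frac{6979}{268} \approx 26.041$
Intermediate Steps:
$h{\left(j,o \right)} = - 40 j$
$V{\left(c,W \right)} = 2 W$
$s = -1155$
$\frac{s}{V{\left(28,-22 \right)}} - \frac{560}{h{\left(-67,-36 \right)}} = - \frac{1155}{2 \left(-22\right)} - \frac{560}{\left(-40\right) \left(-67\right)} = - \frac{1155}{-44} - \frac{560}{2680} = \left(-1155\right) \left(- \frac{1}{44}\right) - \frac{14}{67} = \frac{105}{4} - \frac{14}{67} = \frac{6979}{268}$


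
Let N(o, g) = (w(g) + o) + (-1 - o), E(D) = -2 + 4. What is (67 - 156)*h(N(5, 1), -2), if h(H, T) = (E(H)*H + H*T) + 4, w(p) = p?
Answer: -356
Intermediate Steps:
E(D) = 2
N(o, g) = -1 + g (N(o, g) = (g + o) + (-1 - o) = -1 + g)
h(H, T) = 4 + 2*H + H*T (h(H, T) = (2*H + H*T) + 4 = 4 + 2*H + H*T)
(67 - 156)*h(N(5, 1), -2) = (67 - 156)*(4 + 2*(-1 + 1) + (-1 + 1)*(-2)) = -89*(4 + 2*0 + 0*(-2)) = -89*(4 + 0 + 0) = -89*4 = -356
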